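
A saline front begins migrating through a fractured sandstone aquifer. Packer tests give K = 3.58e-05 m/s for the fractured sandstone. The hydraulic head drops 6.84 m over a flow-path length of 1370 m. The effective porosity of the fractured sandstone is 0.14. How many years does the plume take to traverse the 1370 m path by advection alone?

Convert K: 3.58e-05 m/s × 86400 = 3.093 m/day.
Hydraulic gradient i = Δh / L = 6.84 / 1370 = 0.004993.
Darcy flux q = K · i = 3.093 × 0.004993 = 0.01544 m/day.
Seepage velocity v = q / n_e = 0.01544 / 0.14 = 0.1103 m/day.
Travel time t = L / v = 1370 / 0.1103 = 12420 days = 34.00 years.

34.0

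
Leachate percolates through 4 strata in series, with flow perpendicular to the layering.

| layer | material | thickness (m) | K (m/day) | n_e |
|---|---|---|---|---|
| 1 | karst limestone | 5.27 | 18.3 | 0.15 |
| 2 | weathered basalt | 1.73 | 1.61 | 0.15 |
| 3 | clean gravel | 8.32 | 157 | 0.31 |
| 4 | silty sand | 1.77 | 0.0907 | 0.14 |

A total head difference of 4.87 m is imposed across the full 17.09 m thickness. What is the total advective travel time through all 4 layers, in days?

16.7

With flow normal to the layers, continuity requires the same specific discharge q through every layer.
Σ(b_i/K_i) = 5.27/18.3 + 1.73/1.61 + 8.32/157 + 1.77/0.0907 = 20.93 d.
q = Δh / Σ(b_i/K_i) = 4.87 / 20.93 = 0.2327 m/day.
In each layer the seepage velocity is v_i = q/n_i, so the layer transit time is t_i = b_i·n_i / q:
  layer 1 (karst limestone): t_1 = 5.27 × 0.15 / 0.2327 = 3.397 d
  layer 2 (weathered basalt): t_2 = 1.73 × 0.15 / 0.2327 = 1.115 d
  layer 3 (clean gravel): t_3 = 8.32 × 0.31 / 0.2327 = 11.08 d
  layer 4 (silty sand): t_4 = 1.77 × 0.14 / 0.2327 = 1.065 d
Total t = Σ t_i = 16.66 days.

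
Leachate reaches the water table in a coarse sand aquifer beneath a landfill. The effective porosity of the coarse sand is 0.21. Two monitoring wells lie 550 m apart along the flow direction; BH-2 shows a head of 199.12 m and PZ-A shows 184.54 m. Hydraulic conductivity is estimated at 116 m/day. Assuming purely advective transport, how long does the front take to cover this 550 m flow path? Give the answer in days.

37.6

Hydraulic gradient i = (199.12 − 184.54) / 550 = 14.58 / 550 = 0.02651.
Darcy flux q = K · i = 116.0 × 0.02651 = 3.075 m/day.
Seepage velocity v = q / n_e = 3.075 / 0.21 = 14.64 m/day.
Travel time t = L / v = 550 / 14.64 = 37.56 days.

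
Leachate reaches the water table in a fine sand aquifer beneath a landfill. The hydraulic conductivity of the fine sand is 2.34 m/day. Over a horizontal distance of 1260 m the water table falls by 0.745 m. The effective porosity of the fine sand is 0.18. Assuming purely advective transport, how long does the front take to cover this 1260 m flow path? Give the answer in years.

449

Hydraulic gradient i = Δh / L = 0.745 / 1260 = 0.0005913.
Darcy flux q = K · i = 2.340 × 0.0005913 = 0.001384 m/day.
Seepage velocity v = q / n_e = 0.001384 / 0.18 = 0.007687 m/day.
Travel time t = L / v = 1260 / 0.007687 = 1.639e+05 days = 448.8 years.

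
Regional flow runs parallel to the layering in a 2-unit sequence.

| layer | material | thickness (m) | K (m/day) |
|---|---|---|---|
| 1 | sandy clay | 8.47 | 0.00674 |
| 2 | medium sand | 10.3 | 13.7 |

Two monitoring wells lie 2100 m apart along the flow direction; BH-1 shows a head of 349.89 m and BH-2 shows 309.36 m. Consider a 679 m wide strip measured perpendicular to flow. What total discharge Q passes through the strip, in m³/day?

1850

Flow is parallel to layering, so each bed carries its own Darcy discharge and the transmissivities add.
Σ(K_i·b_i) = 0.00674×8.47 + 13.7×10.3 = 141.2 m²/day.
Hydraulic gradient i = (349.89 − 309.36) / 2100 = 40.53 / 2100 = 0.01930.
Q = Σ(K_i·b_i) · W · i = 141.2 × 679 × 0.01930 = 1850 m³/day.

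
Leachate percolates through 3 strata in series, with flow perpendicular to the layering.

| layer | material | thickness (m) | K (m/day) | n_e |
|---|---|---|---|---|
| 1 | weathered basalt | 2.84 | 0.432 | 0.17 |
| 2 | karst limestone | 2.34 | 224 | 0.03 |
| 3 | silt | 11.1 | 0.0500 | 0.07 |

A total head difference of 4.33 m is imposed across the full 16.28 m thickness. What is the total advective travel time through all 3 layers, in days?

70.2

With flow normal to the layers, continuity requires the same specific discharge q through every layer.
Σ(b_i/K_i) = 2.84/0.432 + 2.34/224 + 11.1/0.0500 = 228.6 d.
q = Δh / Σ(b_i/K_i) = 4.33 / 228.6 = 0.01894 m/day.
In each layer the seepage velocity is v_i = q/n_i, so the layer transit time is t_i = b_i·n_i / q:
  layer 1 (weathered basalt): t_1 = 2.84 × 0.17 / 0.01894 = 25.49 d
  layer 2 (karst limestone): t_2 = 2.34 × 0.03 / 0.01894 = 3.706 d
  layer 3 (silt): t_3 = 11.1 × 0.07 / 0.01894 = 41.02 d
Total t = Σ t_i = 70.21 days.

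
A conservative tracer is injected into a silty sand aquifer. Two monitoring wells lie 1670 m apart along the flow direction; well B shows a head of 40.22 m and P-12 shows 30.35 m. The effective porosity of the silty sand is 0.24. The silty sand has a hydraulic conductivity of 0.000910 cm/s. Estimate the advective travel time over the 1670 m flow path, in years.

Convert K: 0.000910 cm/s × 864 = 0.7862 m/day.
Hydraulic gradient i = (40.22 − 30.35) / 1670 = 9.87 / 1670 = 0.005910.
Darcy flux q = K · i = 0.7862 × 0.005910 = 0.004647 m/day.
Seepage velocity v = q / n_e = 0.004647 / 0.24 = 0.01936 m/day.
Travel time t = L / v = 1670 / 0.01936 = 86253 days = 236.1 years.

236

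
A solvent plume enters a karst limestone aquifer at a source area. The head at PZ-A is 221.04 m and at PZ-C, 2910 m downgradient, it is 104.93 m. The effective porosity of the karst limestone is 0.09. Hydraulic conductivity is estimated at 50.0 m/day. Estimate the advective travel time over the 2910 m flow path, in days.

131

Hydraulic gradient i = (221.04 − 104.93) / 2910 = 116.11 / 2910 = 0.03990.
Darcy flux q = K · i = 50.00 × 0.03990 = 1.995 m/day.
Seepage velocity v = q / n_e = 1.995 / 0.09 = 22.17 m/day.
Travel time t = L / v = 2910 / 22.17 = 131.3 days.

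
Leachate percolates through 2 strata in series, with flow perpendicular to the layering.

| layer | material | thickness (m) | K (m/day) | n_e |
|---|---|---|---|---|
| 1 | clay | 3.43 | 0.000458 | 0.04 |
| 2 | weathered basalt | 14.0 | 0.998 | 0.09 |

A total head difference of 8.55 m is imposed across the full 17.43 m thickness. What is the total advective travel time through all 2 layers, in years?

3.36

With flow normal to the layers, continuity requires the same specific discharge q through every layer.
Σ(b_i/K_i) = 3.43/0.000458 + 14.0/0.998 = 7503 d.
q = Δh / Σ(b_i/K_i) = 8.55 / 7503 = 0.001140 m/day.
In each layer the seepage velocity is v_i = q/n_i, so the layer transit time is t_i = b_i·n_i / q:
  layer 1 (clay): t_1 = 3.43 × 0.04 / 0.001140 = 120.4 d
  layer 2 (weathered basalt): t_2 = 14.0 × 0.09 / 0.001140 = 1106 d
Total t = Σ t_i = 1226 days = 3.357 years.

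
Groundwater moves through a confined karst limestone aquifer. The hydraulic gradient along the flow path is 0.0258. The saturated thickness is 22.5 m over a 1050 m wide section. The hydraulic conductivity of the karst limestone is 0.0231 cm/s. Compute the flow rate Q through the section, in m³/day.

12200

Convert K: 0.0231 cm/s × 864 = 19.96 m/day.
Cross-sectional area A = 1050 × 22.5 = 23625 m².
Hydraulic gradient i = 0.0258.
Darcy's law: Q = K · A · i = 19.96 × 23625 × 0.02580 = 12165 m³/day.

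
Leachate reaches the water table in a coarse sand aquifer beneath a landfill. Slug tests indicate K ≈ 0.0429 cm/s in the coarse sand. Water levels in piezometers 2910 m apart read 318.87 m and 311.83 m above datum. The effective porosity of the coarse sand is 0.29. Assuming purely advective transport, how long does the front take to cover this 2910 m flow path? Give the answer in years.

25.8

Convert K: 0.0429 cm/s × 864 = 37.07 m/day.
Hydraulic gradient i = (318.87 − 311.83) / 2910 = 7.04 / 2910 = 0.002419.
Darcy flux q = K · i = 37.07 × 0.002419 = 0.08967 m/day.
Seepage velocity v = q / n_e = 0.08967 / 0.29 = 0.3092 m/day.
Travel time t = L / v = 2910 / 0.3092 = 9411 days = 25.77 years.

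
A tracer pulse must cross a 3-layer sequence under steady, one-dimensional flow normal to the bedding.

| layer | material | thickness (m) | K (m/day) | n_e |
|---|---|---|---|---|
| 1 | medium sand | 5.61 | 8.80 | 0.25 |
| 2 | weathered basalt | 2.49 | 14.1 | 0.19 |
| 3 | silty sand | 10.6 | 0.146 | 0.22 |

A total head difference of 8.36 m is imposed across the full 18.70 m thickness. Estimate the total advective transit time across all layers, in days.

37.0

With flow normal to the layers, continuity requires the same specific discharge q through every layer.
Σ(b_i/K_i) = 5.61/8.80 + 2.49/14.1 + 10.6/0.146 = 73.42 d.
q = Δh / Σ(b_i/K_i) = 8.36 / 73.42 = 0.1139 m/day.
In each layer the seepage velocity is v_i = q/n_i, so the layer transit time is t_i = b_i·n_i / q:
  layer 1 (medium sand): t_1 = 5.61 × 0.25 / 0.1139 = 12.32 d
  layer 2 (weathered basalt): t_2 = 2.49 × 0.19 / 0.1139 = 4.155 d
  layer 3 (silty sand): t_3 = 10.6 × 0.22 / 0.1139 = 20.48 d
Total t = Σ t_i = 36.95 days.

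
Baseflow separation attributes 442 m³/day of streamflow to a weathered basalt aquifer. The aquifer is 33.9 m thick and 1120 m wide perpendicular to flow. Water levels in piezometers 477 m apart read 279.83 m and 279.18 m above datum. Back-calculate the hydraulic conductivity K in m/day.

Cross-sectional area A = 1120 × 33.9 = 37968 m².
Hydraulic gradient i = (279.83 − 279.18) / 477 = 0.65 / 477 = 0.001363.
From Q = K·A·i, K = Q / (A·i) = 442 / (37968 × 0.001363) = 8.543 m/day.

8.54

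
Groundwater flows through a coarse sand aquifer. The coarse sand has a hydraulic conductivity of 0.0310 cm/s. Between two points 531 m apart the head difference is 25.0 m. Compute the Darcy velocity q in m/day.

Convert K: 0.0310 cm/s × 864 = 26.78 m/day.
Hydraulic gradient i = Δh / L = 25.0 / 531 = 0.04708.
Specific discharge q = K · i = 26.78 × 0.04708 = 1.261 m/day.

1.26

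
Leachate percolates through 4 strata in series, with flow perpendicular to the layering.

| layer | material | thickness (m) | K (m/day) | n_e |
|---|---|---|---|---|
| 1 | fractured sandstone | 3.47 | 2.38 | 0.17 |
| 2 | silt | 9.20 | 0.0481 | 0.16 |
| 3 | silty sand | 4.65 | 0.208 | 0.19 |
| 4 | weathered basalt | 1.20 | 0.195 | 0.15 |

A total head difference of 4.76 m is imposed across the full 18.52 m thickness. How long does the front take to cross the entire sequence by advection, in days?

145

With flow normal to the layers, continuity requires the same specific discharge q through every layer.
Σ(b_i/K_i) = 3.47/2.38 + 9.20/0.0481 + 4.65/0.208 + 1.20/0.195 = 221.2 d.
q = Δh / Σ(b_i/K_i) = 4.76 / 221.2 = 0.02152 m/day.
In each layer the seepage velocity is v_i = q/n_i, so the layer transit time is t_i = b_i·n_i / q:
  layer 1 (fractured sandstone): t_1 = 3.47 × 0.17 / 0.02152 = 27.42 d
  layer 2 (silt): t_2 = 9.20 × 0.16 / 0.02152 = 68.42 d
  layer 3 (silty sand): t_3 = 4.65 × 0.19 / 0.02152 = 41.06 d
  layer 4 (weathered basalt): t_4 = 1.20 × 0.15 / 0.02152 = 8.366 d
Total t = Σ t_i = 145.3 days.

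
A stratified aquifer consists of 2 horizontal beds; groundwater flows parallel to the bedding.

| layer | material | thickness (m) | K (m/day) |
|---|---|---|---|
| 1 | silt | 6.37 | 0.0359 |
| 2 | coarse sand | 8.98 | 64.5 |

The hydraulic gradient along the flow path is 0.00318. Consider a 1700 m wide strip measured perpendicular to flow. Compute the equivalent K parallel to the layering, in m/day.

37.7

Flow is parallel to layering, so each bed carries its own Darcy discharge and the transmissivities add.
Σ(K_i·b_i) = 0.0359×6.37 + 64.5×8.98 = 579.4 m²/day.
Total thickness b = 15.35 m, so K_eq = Σ(K_i·b_i)/b = 37.75 m/day.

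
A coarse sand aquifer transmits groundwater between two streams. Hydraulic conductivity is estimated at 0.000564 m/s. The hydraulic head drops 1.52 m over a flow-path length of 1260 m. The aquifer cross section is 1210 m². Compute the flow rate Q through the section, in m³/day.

71.1

Convert K: 0.000564 m/s × 86400 = 48.73 m/day.
Hydraulic gradient i = Δh / L = 1.52 / 1260 = 0.001206.
Darcy's law: Q = K · A · i = 48.73 × 1210 × 0.001206 = 71.13 m³/day.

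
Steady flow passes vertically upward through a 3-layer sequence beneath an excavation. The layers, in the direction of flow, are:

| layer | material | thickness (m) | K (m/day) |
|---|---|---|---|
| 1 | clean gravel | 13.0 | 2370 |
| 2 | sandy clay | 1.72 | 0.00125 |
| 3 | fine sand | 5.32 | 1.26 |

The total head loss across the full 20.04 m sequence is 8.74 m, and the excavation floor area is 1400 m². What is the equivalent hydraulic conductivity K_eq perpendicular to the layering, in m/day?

Flow is perpendicular to layering, so the layers act in series and the equivalent K is the thickness-weighted harmonic mean.
Total thickness L = 13.0 + 1.72 + 5.32 = 20.04 m.
Σ(b_i/K_i) = 13.0/2370 + 1.72/0.00125 + 5.32/1.26 = 1380 d.
K_eq = L / Σ(b_i/K_i) = 20.04 / 1380 = 0.01452 m/day.

0.0145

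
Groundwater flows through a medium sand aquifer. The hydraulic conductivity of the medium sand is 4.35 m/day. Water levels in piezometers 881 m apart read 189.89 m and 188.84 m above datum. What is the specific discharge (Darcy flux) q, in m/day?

0.00518

Hydraulic gradient i = (189.89 − 188.84) / 881 = 1.05 / 881 = 0.001192.
Specific discharge q = K · i = 4.350 × 0.001192 = 0.005184 m/day.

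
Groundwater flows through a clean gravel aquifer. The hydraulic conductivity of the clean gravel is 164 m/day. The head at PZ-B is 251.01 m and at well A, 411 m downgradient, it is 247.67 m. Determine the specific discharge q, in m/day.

1.33

Hydraulic gradient i = (251.01 − 247.67) / 411 = 3.34 / 411 = 0.008127.
Specific discharge q = K · i = 164.0 × 0.008127 = 1.333 m/day.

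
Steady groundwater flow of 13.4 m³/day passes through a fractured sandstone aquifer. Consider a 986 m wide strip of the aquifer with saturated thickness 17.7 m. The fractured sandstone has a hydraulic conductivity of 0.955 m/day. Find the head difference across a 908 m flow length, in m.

0.730

Cross-sectional area A = 986 × 17.7 = 17452 m².
From Q = K·A·i, i = Q / (K·A) = 13.4 / (0.9550 × 17452) = 0.0008040.
Head loss Δh = i · L = 0.0008040 × 908 = 0.7300 m.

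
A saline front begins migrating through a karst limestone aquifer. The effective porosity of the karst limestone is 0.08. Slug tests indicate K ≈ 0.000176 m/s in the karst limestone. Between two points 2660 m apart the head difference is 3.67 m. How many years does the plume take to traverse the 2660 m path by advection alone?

27.8

Convert K: 0.000176 m/s × 86400 = 15.21 m/day.
Hydraulic gradient i = Δh / L = 3.67 / 2660 = 0.001380.
Darcy flux q = K · i = 15.21 × 0.001380 = 0.02098 m/day.
Seepage velocity v = q / n_e = 0.02098 / 0.08 = 0.2623 m/day.
Travel time t = L / v = 2660 / 0.2623 = 10143 days = 27.77 years.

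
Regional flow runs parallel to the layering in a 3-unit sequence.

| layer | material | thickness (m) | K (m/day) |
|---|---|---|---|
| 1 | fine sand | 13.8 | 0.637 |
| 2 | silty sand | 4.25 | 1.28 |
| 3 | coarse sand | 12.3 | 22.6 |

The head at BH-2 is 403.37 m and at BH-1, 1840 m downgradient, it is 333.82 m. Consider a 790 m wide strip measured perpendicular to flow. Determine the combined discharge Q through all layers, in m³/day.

8730

Flow is parallel to layering, so each bed carries its own Darcy discharge and the transmissivities add.
Σ(K_i·b_i) = 0.637×13.8 + 1.28×4.25 + 22.6×12.3 = 292.2 m²/day.
Hydraulic gradient i = (403.37 − 333.82) / 1840 = 69.55 / 1840 = 0.03780.
Q = Σ(K_i·b_i) · W · i = 292.2 × 790 × 0.03780 = 8726 m³/day.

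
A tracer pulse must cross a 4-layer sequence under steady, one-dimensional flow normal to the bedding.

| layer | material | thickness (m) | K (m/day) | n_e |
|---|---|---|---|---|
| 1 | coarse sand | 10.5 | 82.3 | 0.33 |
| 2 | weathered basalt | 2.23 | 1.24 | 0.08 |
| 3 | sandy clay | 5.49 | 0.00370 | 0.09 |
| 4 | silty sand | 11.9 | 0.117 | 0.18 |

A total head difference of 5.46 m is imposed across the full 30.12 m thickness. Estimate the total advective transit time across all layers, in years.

With flow normal to the layers, continuity requires the same specific discharge q through every layer.
Σ(b_i/K_i) = 10.5/82.3 + 2.23/1.24 + 5.49/0.00370 + 11.9/0.117 = 1587 d.
q = Δh / Σ(b_i/K_i) = 5.46 / 1587 = 0.003440 m/day.
In each layer the seepage velocity is v_i = q/n_i, so the layer transit time is t_i = b_i·n_i / q:
  layer 1 (coarse sand): t_1 = 10.5 × 0.33 / 0.003440 = 1007 d
  layer 2 (weathered basalt): t_2 = 2.23 × 0.08 / 0.003440 = 51.87 d
  layer 3 (sandy clay): t_3 = 5.49 × 0.09 / 0.003440 = 143.7 d
  layer 4 (silty sand): t_4 = 11.9 × 0.18 / 0.003440 = 622.8 d
Total t = Σ t_i = 1826 days = 4.998 years.

5.00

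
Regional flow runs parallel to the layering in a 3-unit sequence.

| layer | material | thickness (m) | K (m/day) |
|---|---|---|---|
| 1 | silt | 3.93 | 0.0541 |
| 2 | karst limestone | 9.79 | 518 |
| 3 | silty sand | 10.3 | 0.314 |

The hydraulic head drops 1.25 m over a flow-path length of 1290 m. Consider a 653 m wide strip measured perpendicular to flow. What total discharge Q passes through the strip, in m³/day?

3210

Flow is parallel to layering, so each bed carries its own Darcy discharge and the transmissivities add.
Σ(K_i·b_i) = 0.0541×3.93 + 518×9.79 + 0.314×10.3 = 5075 m²/day.
Hydraulic gradient i = Δh / L = 1.25 / 1290 = 0.0009690.
Q = Σ(K_i·b_i) · W · i = 5075 × 653 × 0.0009690 = 3211 m³/day.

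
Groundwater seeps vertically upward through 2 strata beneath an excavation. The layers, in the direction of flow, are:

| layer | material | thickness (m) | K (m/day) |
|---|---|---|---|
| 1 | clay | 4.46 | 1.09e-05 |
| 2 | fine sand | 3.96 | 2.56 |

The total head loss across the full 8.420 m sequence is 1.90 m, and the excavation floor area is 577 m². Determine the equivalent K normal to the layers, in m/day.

2.06e-05

Flow is perpendicular to layering, so the layers act in series and the equivalent K is the thickness-weighted harmonic mean.
Total thickness L = 4.46 + 3.96 = 8.420 m.
Σ(b_i/K_i) = 4.46/1.09e-05 + 3.96/2.56 = 4.092e+05 d.
K_eq = L / Σ(b_i/K_i) = 8.420 / 4.092e+05 = 2.058e-05 m/day.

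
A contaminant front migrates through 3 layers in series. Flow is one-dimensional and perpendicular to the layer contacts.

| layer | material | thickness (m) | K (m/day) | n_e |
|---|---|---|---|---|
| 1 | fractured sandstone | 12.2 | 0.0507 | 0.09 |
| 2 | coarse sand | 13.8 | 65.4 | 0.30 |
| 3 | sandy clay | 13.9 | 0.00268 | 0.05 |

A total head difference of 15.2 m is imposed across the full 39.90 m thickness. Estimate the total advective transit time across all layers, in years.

With flow normal to the layers, continuity requires the same specific discharge q through every layer.
Σ(b_i/K_i) = 12.2/0.0507 + 13.8/65.4 + 13.9/0.00268 = 5427 d.
q = Δh / Σ(b_i/K_i) = 15.2 / 5427 = 0.002801 m/day.
In each layer the seepage velocity is v_i = q/n_i, so the layer transit time is t_i = b_i·n_i / q:
  layer 1 (fractured sandstone): t_1 = 12.2 × 0.09 / 0.002801 = 392.1 d
  layer 2 (coarse sand): t_2 = 13.8 × 0.30 / 0.002801 = 1478 d
  layer 3 (sandy clay): t_3 = 13.9 × 0.05 / 0.002801 = 248.2 d
Total t = Σ t_i = 2118 days = 5.800 years.

5.80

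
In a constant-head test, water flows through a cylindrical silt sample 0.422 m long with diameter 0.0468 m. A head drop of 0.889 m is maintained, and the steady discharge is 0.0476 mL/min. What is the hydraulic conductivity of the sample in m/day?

Cross-sectional area A = π·(d/2)² = π × (0.0468/2)² = 0.001720 m².
Convert discharge: 0.0476 mL/min = 7.933e-10 m³/s.
Darcy's law rearranged: K = Q·L / (A·Δh) = 7.933e-10 × 0.422 / (0.001720 × 0.889) = 2.189e-07 m/s = 0.01891 m/day.

0.0189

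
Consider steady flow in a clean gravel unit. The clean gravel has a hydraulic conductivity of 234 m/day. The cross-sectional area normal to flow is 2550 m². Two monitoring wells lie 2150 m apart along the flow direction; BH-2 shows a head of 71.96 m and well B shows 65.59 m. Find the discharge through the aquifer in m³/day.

Hydraulic gradient i = (71.96 − 65.59) / 2150 = 6.37 / 2150 = 0.002963.
Darcy's law: Q = K · A · i = 234.0 × 2550 × 0.002963 = 1768 m³/day.

1770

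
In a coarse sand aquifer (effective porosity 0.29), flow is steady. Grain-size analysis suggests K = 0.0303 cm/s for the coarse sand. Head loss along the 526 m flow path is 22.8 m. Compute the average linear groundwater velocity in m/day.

Convert K: 0.0303 cm/s × 864 = 26.18 m/day.
Hydraulic gradient i = Δh / L = 22.8 / 526 = 0.04335.
Darcy flux q = K · i = 26.18 × 0.04335 = 1.135 m/day.
Seepage velocity v = q / n_e = 1.135 / 0.29 = 3.913 m/day.

3.91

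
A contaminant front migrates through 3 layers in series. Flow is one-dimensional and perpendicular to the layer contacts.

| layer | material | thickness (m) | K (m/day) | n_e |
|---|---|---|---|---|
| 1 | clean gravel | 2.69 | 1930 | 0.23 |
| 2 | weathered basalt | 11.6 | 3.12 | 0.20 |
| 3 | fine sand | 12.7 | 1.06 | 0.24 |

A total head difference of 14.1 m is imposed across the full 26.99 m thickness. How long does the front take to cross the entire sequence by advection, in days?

6.67

With flow normal to the layers, continuity requires the same specific discharge q through every layer.
Σ(b_i/K_i) = 2.69/1930 + 11.6/3.12 + 12.7/1.06 = 15.70 d.
q = Δh / Σ(b_i/K_i) = 14.1 / 15.70 = 0.8981 m/day.
In each layer the seepage velocity is v_i = q/n_i, so the layer transit time is t_i = b_i·n_i / q:
  layer 1 (clean gravel): t_1 = 2.69 × 0.23 / 0.8981 = 0.6889 d
  layer 2 (weathered basalt): t_2 = 11.6 × 0.20 / 0.8981 = 2.583 d
  layer 3 (fine sand): t_3 = 12.7 × 0.24 / 0.8981 = 3.394 d
Total t = Σ t_i = 6.666 days.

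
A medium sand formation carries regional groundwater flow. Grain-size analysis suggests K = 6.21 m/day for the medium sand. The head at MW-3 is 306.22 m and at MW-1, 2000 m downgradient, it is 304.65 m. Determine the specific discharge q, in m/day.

0.00487

Hydraulic gradient i = (306.22 − 304.65) / 2000 = 1.57 / 2000 = 0.0007850.
Specific discharge q = K · i = 6.210 × 0.0007850 = 0.004875 m/day.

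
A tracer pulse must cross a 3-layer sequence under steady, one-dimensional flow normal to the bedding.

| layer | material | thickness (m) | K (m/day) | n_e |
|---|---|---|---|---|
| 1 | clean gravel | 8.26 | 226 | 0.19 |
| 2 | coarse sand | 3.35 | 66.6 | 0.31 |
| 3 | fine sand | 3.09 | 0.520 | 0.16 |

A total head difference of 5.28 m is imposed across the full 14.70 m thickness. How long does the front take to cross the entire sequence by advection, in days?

3.54

With flow normal to the layers, continuity requires the same specific discharge q through every layer.
Σ(b_i/K_i) = 8.26/226 + 3.35/66.6 + 3.09/0.520 = 6.029 d.
q = Δh / Σ(b_i/K_i) = 5.28 / 6.029 = 0.8757 m/day.
In each layer the seepage velocity is v_i = q/n_i, so the layer transit time is t_i = b_i·n_i / q:
  layer 1 (clean gravel): t_1 = 8.26 × 0.19 / 0.8757 = 1.792 d
  layer 2 (coarse sand): t_2 = 3.35 × 0.31 / 0.8757 = 1.186 d
  layer 3 (fine sand): t_3 = 3.09 × 0.16 / 0.8757 = 0.5645 d
Total t = Σ t_i = 3.542 days.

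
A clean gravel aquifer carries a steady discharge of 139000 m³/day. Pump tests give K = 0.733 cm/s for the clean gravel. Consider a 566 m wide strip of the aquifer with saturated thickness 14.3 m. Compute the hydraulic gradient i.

Convert K: 0.733 cm/s × 864 = 633.3 m/day.
Cross-sectional area A = 566 × 14.3 = 8094 m².
From Q = K·A·i, i = Q / (K·A) = 139000 / (633.3 × 8094) = 0.02712.

0.0271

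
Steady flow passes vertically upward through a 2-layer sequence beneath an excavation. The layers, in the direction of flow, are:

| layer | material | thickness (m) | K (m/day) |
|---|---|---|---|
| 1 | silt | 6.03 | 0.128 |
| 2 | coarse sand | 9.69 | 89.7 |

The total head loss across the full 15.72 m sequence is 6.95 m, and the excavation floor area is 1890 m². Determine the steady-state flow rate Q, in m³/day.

278

Flow is perpendicular to layering, so the layers act in series and the equivalent K is the thickness-weighted harmonic mean.
Total thickness L = 6.03 + 9.69 = 15.72 m.
Σ(b_i/K_i) = 6.03/0.128 + 9.69/89.7 = 47.22 d.
K_eq = L / Σ(b_i/K_i) = 15.72 / 47.22 = 0.3329 m/day.
Q = K_eq · A · (Δh/L) = 0.3329 × 1890 × (6.95/15.72) = 278.2 m³/day.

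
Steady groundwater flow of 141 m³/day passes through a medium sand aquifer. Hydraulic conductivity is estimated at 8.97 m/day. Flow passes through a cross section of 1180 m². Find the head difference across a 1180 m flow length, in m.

15.7

From Q = K·A·i, i = Q / (K·A) = 141 / (8.970 × 1180) = 0.01332.
Head loss Δh = i · L = 0.01332 × 1180 = 15.72 m.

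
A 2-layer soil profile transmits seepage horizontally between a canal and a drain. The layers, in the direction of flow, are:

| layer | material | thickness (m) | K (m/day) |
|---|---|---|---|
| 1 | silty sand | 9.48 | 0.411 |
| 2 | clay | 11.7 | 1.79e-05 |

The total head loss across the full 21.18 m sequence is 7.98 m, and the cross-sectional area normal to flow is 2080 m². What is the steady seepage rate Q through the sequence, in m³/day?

Flow is perpendicular to layering, so the layers act in series and the equivalent K is the thickness-weighted harmonic mean.
Total thickness L = 9.48 + 11.7 = 21.18 m.
Σ(b_i/K_i) = 9.48/0.411 + 11.7/1.79e-05 = 6.537e+05 d.
K_eq = L / Σ(b_i/K_i) = 21.18 / 6.537e+05 = 3.240e-05 m/day.
Q = K_eq · A · (Δh/L) = 3.240e-05 × 2080 × (7.98/21.18) = 0.02539 m³/day.

0.0254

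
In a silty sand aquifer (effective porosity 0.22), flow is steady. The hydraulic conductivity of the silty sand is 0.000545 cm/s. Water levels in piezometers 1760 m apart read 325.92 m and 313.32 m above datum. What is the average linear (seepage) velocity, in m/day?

0.0153

Convert K: 0.000545 cm/s × 864 = 0.4709 m/day.
Hydraulic gradient i = (325.92 − 313.32) / 1760 = 12.6 / 1760 = 0.007159.
Darcy flux q = K · i = 0.4709 × 0.007159 = 0.003371 m/day.
Seepage velocity v = q / n_e = 0.003371 / 0.22 = 0.01532 m/day.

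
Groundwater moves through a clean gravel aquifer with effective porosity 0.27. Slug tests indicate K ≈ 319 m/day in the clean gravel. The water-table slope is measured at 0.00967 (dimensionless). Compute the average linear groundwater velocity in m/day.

Hydraulic gradient i = 0.00967.
Darcy flux q = K · i = 319.0 × 0.009670 = 3.085 m/day.
Seepage velocity v = q / n_e = 3.085 / 0.27 = 11.42 m/day.

11.4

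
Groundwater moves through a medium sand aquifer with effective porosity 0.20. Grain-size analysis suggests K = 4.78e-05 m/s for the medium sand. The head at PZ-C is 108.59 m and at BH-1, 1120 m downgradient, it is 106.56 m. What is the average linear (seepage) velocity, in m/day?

0.0374

Convert K: 4.78e-05 m/s × 86400 = 4.130 m/day.
Hydraulic gradient i = (108.59 − 106.56) / 1120 = 2.03 / 1120 = 0.001812.
Darcy flux q = K · i = 4.130 × 0.001812 = 0.007485 m/day.
Seepage velocity v = q / n_e = 0.007485 / 0.20 = 0.03743 m/day.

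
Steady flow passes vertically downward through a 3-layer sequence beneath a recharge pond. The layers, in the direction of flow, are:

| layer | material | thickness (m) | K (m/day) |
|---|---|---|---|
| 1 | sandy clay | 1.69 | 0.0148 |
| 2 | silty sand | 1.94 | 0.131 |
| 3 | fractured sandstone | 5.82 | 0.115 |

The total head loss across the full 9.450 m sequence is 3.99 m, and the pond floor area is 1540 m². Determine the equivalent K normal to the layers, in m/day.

0.0526

Flow is perpendicular to layering, so the layers act in series and the equivalent K is the thickness-weighted harmonic mean.
Total thickness L = 1.69 + 1.94 + 5.82 = 9.450 m.
Σ(b_i/K_i) = 1.69/0.0148 + 1.94/0.131 + 5.82/0.115 = 179.6 d.
K_eq = L / Σ(b_i/K_i) = 9.450 / 179.6 = 0.05261 m/day.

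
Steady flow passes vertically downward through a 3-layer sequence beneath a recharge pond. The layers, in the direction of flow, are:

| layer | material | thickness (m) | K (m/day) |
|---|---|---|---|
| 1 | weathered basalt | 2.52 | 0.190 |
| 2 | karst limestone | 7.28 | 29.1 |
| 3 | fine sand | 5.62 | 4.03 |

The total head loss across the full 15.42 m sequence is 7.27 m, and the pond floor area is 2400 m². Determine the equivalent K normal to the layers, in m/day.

Flow is perpendicular to layering, so the layers act in series and the equivalent K is the thickness-weighted harmonic mean.
Total thickness L = 2.52 + 7.28 + 5.62 = 15.42 m.
Σ(b_i/K_i) = 2.52/0.190 + 7.28/29.1 + 5.62/4.03 = 14.91 d.
K_eq = L / Σ(b_i/K_i) = 15.42 / 14.91 = 1.034 m/day.

1.03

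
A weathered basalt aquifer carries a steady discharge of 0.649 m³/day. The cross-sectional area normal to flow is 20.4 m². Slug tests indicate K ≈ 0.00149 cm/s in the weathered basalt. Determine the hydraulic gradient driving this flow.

Convert K: 0.00149 cm/s × 864 = 1.287 m/day.
From Q = K·A·i, i = Q / (K·A) = 0.649 / (1.287 × 20.40) = 0.02471.

0.0247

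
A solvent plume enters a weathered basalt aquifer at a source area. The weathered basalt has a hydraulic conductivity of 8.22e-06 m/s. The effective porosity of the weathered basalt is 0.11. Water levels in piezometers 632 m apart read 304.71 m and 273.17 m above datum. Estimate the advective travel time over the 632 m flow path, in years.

5.37

Convert K: 8.22e-06 m/s × 86400 = 0.7102 m/day.
Hydraulic gradient i = (304.71 − 273.17) / 632 = 31.54 / 632 = 0.04991.
Darcy flux q = K · i = 0.7102 × 0.04991 = 0.03544 m/day.
Seepage velocity v = q / n_e = 0.03544 / 0.11 = 0.3222 m/day.
Travel time t = L / v = 632 / 0.3222 = 1961 days = 5.370 years.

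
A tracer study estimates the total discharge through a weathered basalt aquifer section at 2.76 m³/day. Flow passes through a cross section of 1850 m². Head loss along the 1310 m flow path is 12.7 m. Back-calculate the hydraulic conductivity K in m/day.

Hydraulic gradient i = Δh / L = 12.7 / 1310 = 0.009695.
From Q = K·A·i, K = Q / (A·i) = 2.76 / (1850 × 0.009695) = 0.1539 m/day.

0.154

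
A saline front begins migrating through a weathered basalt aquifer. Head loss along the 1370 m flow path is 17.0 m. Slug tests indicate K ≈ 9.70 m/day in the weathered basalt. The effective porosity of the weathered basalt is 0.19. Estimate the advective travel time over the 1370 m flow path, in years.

Hydraulic gradient i = Δh / L = 17.0 / 1370 = 0.01241.
Darcy flux q = K · i = 9.700 × 0.01241 = 0.1204 m/day.
Seepage velocity v = q / n_e = 0.1204 / 0.19 = 0.6335 m/day.
Travel time t = L / v = 1370 / 0.6335 = 2163 days = 5.921 years.

5.92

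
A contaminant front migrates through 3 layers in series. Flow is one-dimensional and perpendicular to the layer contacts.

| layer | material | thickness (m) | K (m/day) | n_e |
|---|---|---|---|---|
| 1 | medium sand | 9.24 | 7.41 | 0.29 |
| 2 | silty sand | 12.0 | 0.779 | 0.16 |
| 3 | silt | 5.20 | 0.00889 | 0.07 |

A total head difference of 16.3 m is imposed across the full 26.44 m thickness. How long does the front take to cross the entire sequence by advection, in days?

183

With flow normal to the layers, continuity requires the same specific discharge q through every layer.
Σ(b_i/K_i) = 9.24/7.41 + 12.0/0.779 + 5.20/0.00889 = 601.6 d.
q = Δh / Σ(b_i/K_i) = 16.3 / 601.6 = 0.02710 m/day.
In each layer the seepage velocity is v_i = q/n_i, so the layer transit time is t_i = b_i·n_i / q:
  layer 1 (medium sand): t_1 = 9.24 × 0.29 / 0.02710 = 98.90 d
  layer 2 (silty sand): t_2 = 12.0 × 0.16 / 0.02710 = 70.86 d
  layer 3 (silt): t_3 = 5.20 × 0.07 / 0.02710 = 13.43 d
Total t = Σ t_i = 183.2 days.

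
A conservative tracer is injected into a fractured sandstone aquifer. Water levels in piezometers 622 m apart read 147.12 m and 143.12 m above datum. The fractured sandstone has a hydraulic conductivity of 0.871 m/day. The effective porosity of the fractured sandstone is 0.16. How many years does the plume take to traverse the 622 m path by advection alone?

48.6

Hydraulic gradient i = (147.12 − 143.12) / 622 = 4 / 622 = 0.006431.
Darcy flux q = K · i = 0.8710 × 0.006431 = 0.005601 m/day.
Seepage velocity v = q / n_e = 0.005601 / 0.16 = 0.03501 m/day.
Travel time t = L / v = 622 / 0.03501 = 17767 days = 48.64 years.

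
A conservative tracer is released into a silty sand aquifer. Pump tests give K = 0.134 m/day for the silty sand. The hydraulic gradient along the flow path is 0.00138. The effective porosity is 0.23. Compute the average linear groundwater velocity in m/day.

Hydraulic gradient i = 0.00138.
Darcy flux q = K · i = 0.1340 × 0.001380 = 0.0001849 m/day.
Seepage velocity v = q / n_e = 0.0001849 / 0.23 = 0.0008040 m/day.

0.000804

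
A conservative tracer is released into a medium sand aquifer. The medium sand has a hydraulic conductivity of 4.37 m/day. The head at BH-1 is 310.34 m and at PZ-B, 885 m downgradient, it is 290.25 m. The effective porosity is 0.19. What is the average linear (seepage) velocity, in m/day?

Hydraulic gradient i = (310.34 − 290.25) / 885 = 20.09 / 885 = 0.02270.
Darcy flux q = K · i = 4.370 × 0.02270 = 0.09920 m/day.
Seepage velocity v = q / n_e = 0.09920 / 0.19 = 0.5221 m/day.

0.522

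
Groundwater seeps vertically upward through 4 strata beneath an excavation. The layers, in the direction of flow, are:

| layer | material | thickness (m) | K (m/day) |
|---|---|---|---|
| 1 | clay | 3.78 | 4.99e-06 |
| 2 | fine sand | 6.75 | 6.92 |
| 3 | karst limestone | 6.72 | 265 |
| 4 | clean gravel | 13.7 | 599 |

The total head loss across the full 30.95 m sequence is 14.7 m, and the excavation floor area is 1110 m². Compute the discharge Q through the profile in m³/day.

0.0215

Flow is perpendicular to layering, so the layers act in series and the equivalent K is the thickness-weighted harmonic mean.
Total thickness L = 3.78 + 6.75 + 6.72 + 13.7 = 30.95 m.
Σ(b_i/K_i) = 3.78/4.99e-06 + 6.75/6.92 + 6.72/265 + 13.7/599 = 7.575e+05 d.
K_eq = L / Σ(b_i/K_i) = 30.95 / 7.575e+05 = 4.086e-05 m/day.
Q = K_eq · A · (Δh/L) = 4.086e-05 × 1110 × (14.7/30.95) = 0.02154 m³/day.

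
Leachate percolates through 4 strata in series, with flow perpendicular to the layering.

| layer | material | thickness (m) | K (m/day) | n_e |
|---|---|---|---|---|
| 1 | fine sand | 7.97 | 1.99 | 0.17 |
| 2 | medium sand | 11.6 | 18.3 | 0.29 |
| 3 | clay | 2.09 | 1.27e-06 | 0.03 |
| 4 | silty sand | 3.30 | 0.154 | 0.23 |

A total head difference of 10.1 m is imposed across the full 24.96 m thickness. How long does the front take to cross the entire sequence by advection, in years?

2470

With flow normal to the layers, continuity requires the same specific discharge q through every layer.
Σ(b_i/K_i) = 7.97/1.99 + 11.6/18.3 + 2.09/1.27e-06 + 3.30/0.154 = 1.646e+06 d.
q = Δh / Σ(b_i/K_i) = 10.1 / 1.646e+06 = 6.137e-06 m/day.
In each layer the seepage velocity is v_i = q/n_i, so the layer transit time is t_i = b_i·n_i / q:
  layer 1 (fine sand): t_1 = 7.97 × 0.17 / 6.137e-06 = 2.208e+05 d
  layer 2 (medium sand): t_2 = 11.6 × 0.29 / 6.137e-06 = 5.481e+05 d
  layer 3 (clay): t_3 = 2.09 × 0.03 / 6.137e-06 = 10216 d
  layer 4 (silty sand): t_4 = 3.30 × 0.23 / 6.137e-06 = 1.237e+05 d
Total t = Σ t_i = 9.028e+05 days = 2472 years.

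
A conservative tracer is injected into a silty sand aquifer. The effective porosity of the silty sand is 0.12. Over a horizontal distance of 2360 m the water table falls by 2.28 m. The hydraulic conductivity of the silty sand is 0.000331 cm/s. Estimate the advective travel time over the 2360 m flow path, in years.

Convert K: 0.000331 cm/s × 864 = 0.2860 m/day.
Hydraulic gradient i = Δh / L = 2.28 / 2360 = 0.0009661.
Darcy flux q = K · i = 0.2860 × 0.0009661 = 0.0002763 m/day.
Seepage velocity v = q / n_e = 0.0002763 / 0.12 = 0.002302 m/day.
Travel time t = L / v = 2360 / 0.002302 = 1.025e+06 days = 2806 years.

2810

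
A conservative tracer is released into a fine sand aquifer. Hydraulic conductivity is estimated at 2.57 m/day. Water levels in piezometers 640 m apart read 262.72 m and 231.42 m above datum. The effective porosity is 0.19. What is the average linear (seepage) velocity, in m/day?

0.662

Hydraulic gradient i = (262.72 − 231.42) / 640 = 31.3 / 640 = 0.04891.
Darcy flux q = K · i = 2.570 × 0.04891 = 0.1257 m/day.
Seepage velocity v = q / n_e = 0.1257 / 0.19 = 0.6615 m/day.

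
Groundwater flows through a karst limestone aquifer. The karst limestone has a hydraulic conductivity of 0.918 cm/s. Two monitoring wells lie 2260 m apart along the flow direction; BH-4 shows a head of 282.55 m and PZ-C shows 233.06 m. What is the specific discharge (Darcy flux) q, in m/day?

17.4

Convert K: 0.918 cm/s × 864 = 793.2 m/day.
Hydraulic gradient i = (282.55 − 233.06) / 2260 = 49.49 / 2260 = 0.02190.
Specific discharge q = K · i = 793.2 × 0.02190 = 17.37 m/day.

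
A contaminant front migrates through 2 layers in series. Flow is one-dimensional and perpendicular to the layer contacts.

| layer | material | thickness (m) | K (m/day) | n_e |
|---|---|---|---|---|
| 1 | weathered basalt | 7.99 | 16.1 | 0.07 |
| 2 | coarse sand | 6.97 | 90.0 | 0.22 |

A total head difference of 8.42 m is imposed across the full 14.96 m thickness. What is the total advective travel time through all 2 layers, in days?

With flow normal to the layers, continuity requires the same specific discharge q through every layer.
Σ(b_i/K_i) = 7.99/16.1 + 6.97/90.0 = 0.5737 d.
q = Δh / Σ(b_i/K_i) = 8.42 / 0.5737 = 14.68 m/day.
In each layer the seepage velocity is v_i = q/n_i, so the layer transit time is t_i = b_i·n_i / q:
  layer 1 (weathered basalt): t_1 = 7.99 × 0.07 / 14.68 = 0.03811 d
  layer 2 (coarse sand): t_2 = 6.97 × 0.22 / 14.68 = 0.1045 d
Total t = Σ t_i = 0.1426 days.

0.143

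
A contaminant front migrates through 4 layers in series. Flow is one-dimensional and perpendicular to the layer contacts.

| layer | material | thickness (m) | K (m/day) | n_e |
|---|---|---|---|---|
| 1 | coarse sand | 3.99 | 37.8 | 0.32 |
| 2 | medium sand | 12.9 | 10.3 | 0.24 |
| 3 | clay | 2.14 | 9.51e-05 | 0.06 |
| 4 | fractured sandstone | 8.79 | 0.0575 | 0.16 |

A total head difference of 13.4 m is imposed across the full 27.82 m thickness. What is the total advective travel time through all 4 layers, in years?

27.3

With flow normal to the layers, continuity requires the same specific discharge q through every layer.
Σ(b_i/K_i) = 3.99/37.8 + 12.9/10.3 + 2.14/9.51e-05 + 8.79/0.0575 = 22657 d.
q = Δh / Σ(b_i/K_i) = 13.4 / 22657 = 0.0005914 m/day.
In each layer the seepage velocity is v_i = q/n_i, so the layer transit time is t_i = b_i·n_i / q:
  layer 1 (coarse sand): t_1 = 3.99 × 0.32 / 0.0005914 = 2159 d
  layer 2 (medium sand): t_2 = 12.9 × 0.24 / 0.0005914 = 5235 d
  layer 3 (clay): t_3 = 2.14 × 0.06 / 0.0005914 = 217.1 d
  layer 4 (fractured sandstone): t_4 = 8.79 × 0.16 / 0.0005914 = 2378 d
Total t = Σ t_i = 9989 days = 27.35 years.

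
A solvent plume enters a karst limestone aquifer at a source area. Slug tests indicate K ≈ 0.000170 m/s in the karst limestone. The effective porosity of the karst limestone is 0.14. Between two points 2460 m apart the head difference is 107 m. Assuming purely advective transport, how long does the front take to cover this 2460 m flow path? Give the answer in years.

Convert K: 0.000170 m/s × 86400 = 14.69 m/day.
Hydraulic gradient i = Δh / L = 107 / 2460 = 0.04350.
Darcy flux q = K · i = 14.69 × 0.04350 = 0.6389 m/day.
Seepage velocity v = q / n_e = 0.6389 / 0.14 = 4.563 m/day.
Travel time t = L / v = 2460 / 4.563 = 539.1 days = 1.476 years.

1.48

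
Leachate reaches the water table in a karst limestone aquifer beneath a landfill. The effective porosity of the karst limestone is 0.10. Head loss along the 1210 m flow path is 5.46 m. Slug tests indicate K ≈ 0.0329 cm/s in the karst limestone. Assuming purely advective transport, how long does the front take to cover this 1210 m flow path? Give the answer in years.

Convert K: 0.0329 cm/s × 864 = 28.43 m/day.
Hydraulic gradient i = Δh / L = 5.46 / 1210 = 0.004512.
Darcy flux q = K · i = 28.43 × 0.004512 = 0.1283 m/day.
Seepage velocity v = q / n_e = 0.1283 / 0.10 = 1.283 m/day.
Travel time t = L / v = 1210 / 1.283 = 943.3 days = 2.583 years.

2.58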